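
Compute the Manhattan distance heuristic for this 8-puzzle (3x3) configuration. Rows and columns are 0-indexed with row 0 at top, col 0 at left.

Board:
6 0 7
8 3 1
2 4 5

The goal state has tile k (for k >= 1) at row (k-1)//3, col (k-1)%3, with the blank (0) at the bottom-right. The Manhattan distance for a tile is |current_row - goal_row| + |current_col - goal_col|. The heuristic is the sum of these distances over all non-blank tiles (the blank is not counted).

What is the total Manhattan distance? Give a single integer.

Tile 6: (0,0)->(1,2) = 3
Tile 7: (0,2)->(2,0) = 4
Tile 8: (1,0)->(2,1) = 2
Tile 3: (1,1)->(0,2) = 2
Tile 1: (1,2)->(0,0) = 3
Tile 2: (2,0)->(0,1) = 3
Tile 4: (2,1)->(1,0) = 2
Tile 5: (2,2)->(1,1) = 2
Sum: 3 + 4 + 2 + 2 + 3 + 3 + 2 + 2 = 21

Answer: 21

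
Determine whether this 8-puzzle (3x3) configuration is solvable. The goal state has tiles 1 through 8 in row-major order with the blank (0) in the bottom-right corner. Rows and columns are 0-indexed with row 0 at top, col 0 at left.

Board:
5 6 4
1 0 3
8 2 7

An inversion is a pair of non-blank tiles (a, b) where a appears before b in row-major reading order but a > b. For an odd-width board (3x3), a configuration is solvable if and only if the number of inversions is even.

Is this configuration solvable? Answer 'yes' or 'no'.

Inversions (pairs i<j in row-major order where tile[i] > tile[j] > 0): 14
14 is even, so the puzzle is solvable.

Answer: yes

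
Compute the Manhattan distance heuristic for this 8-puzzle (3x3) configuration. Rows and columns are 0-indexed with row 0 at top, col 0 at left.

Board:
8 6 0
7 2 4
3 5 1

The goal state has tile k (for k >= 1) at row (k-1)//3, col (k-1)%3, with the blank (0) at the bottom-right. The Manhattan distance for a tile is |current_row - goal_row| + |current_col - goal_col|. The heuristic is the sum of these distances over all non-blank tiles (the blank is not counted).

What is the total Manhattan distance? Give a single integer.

Answer: 18

Derivation:
Tile 8: at (0,0), goal (2,1), distance |0-2|+|0-1| = 3
Tile 6: at (0,1), goal (1,2), distance |0-1|+|1-2| = 2
Tile 7: at (1,0), goal (2,0), distance |1-2|+|0-0| = 1
Tile 2: at (1,1), goal (0,1), distance |1-0|+|1-1| = 1
Tile 4: at (1,2), goal (1,0), distance |1-1|+|2-0| = 2
Tile 3: at (2,0), goal (0,2), distance |2-0|+|0-2| = 4
Tile 5: at (2,1), goal (1,1), distance |2-1|+|1-1| = 1
Tile 1: at (2,2), goal (0,0), distance |2-0|+|2-0| = 4
Sum: 3 + 2 + 1 + 1 + 2 + 4 + 1 + 4 = 18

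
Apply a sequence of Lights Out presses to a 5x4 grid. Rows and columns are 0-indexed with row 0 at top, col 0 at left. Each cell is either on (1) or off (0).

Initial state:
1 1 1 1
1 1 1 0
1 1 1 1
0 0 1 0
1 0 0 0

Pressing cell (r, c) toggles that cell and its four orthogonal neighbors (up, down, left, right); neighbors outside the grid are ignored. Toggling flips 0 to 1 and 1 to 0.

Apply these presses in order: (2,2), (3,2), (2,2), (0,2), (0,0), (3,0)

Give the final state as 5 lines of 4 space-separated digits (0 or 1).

Answer: 0 1 0 0
0 1 0 0
0 1 0 1
1 0 0 1
0 0 1 0

Derivation:
After press 1 at (2,2):
1 1 1 1
1 1 0 0
1 0 0 0
0 0 0 0
1 0 0 0

After press 2 at (3,2):
1 1 1 1
1 1 0 0
1 0 1 0
0 1 1 1
1 0 1 0

After press 3 at (2,2):
1 1 1 1
1 1 1 0
1 1 0 1
0 1 0 1
1 0 1 0

After press 4 at (0,2):
1 0 0 0
1 1 0 0
1 1 0 1
0 1 0 1
1 0 1 0

After press 5 at (0,0):
0 1 0 0
0 1 0 0
1 1 0 1
0 1 0 1
1 0 1 0

After press 6 at (3,0):
0 1 0 0
0 1 0 0
0 1 0 1
1 0 0 1
0 0 1 0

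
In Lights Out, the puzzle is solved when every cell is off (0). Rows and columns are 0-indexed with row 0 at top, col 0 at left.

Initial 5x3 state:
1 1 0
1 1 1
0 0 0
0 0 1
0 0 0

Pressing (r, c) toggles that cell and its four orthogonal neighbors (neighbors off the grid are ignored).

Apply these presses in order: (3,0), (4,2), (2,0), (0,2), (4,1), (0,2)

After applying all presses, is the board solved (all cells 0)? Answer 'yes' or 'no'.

Answer: no

Derivation:
After press 1 at (3,0):
1 1 0
1 1 1
1 0 0
1 1 1
1 0 0

After press 2 at (4,2):
1 1 0
1 1 1
1 0 0
1 1 0
1 1 1

After press 3 at (2,0):
1 1 0
0 1 1
0 1 0
0 1 0
1 1 1

After press 4 at (0,2):
1 0 1
0 1 0
0 1 0
0 1 0
1 1 1

After press 5 at (4,1):
1 0 1
0 1 0
0 1 0
0 0 0
0 0 0

After press 6 at (0,2):
1 1 0
0 1 1
0 1 0
0 0 0
0 0 0

Lights still on: 5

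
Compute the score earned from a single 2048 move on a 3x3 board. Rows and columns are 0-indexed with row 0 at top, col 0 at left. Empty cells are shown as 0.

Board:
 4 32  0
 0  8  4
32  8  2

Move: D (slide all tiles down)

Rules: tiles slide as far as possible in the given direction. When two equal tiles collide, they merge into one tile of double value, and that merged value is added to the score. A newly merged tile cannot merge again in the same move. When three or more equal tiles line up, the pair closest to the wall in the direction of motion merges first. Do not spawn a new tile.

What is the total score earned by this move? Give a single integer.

Slide down:
col 0: [4, 0, 32] -> [0, 4, 32]  score +0 (running 0)
col 1: [32, 8, 8] -> [0, 32, 16]  score +16 (running 16)
col 2: [0, 4, 2] -> [0, 4, 2]  score +0 (running 16)
Board after move:
 0  0  0
 4 32  4
32 16  2

Answer: 16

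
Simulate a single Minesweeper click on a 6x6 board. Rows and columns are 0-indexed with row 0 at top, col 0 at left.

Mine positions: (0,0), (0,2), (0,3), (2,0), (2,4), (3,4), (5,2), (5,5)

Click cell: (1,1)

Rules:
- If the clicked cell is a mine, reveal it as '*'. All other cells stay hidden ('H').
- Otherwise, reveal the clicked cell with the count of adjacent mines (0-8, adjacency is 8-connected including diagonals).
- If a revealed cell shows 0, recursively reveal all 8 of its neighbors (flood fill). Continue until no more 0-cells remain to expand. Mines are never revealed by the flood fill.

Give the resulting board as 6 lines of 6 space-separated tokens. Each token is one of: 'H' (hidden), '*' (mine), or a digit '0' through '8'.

H H H H H H
H 3 H H H H
H H H H H H
H H H H H H
H H H H H H
H H H H H H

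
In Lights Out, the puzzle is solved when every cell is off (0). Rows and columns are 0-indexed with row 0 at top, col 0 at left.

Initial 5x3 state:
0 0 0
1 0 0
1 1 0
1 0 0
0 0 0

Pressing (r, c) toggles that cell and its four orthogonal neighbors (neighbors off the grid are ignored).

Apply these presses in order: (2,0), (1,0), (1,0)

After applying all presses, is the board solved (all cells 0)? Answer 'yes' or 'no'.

After press 1 at (2,0):
0 0 0
0 0 0
0 0 0
0 0 0
0 0 0

After press 2 at (1,0):
1 0 0
1 1 0
1 0 0
0 0 0
0 0 0

After press 3 at (1,0):
0 0 0
0 0 0
0 0 0
0 0 0
0 0 0

Lights still on: 0

Answer: yes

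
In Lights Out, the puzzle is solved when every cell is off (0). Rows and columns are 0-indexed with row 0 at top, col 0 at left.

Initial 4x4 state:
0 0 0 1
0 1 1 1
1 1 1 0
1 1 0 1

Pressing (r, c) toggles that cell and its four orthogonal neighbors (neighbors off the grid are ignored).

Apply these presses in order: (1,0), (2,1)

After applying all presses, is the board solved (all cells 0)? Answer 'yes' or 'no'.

After press 1 at (1,0):
1 0 0 1
1 0 1 1
0 1 1 0
1 1 0 1

After press 2 at (2,1):
1 0 0 1
1 1 1 1
1 0 0 0
1 0 0 1

Lights still on: 9

Answer: no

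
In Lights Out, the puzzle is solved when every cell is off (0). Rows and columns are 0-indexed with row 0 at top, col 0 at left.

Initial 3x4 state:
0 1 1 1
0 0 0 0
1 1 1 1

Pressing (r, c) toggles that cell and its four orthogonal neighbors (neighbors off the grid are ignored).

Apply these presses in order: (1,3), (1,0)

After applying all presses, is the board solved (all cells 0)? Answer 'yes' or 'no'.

After press 1 at (1,3):
0 1 1 0
0 0 1 1
1 1 1 0

After press 2 at (1,0):
1 1 1 0
1 1 1 1
0 1 1 0

Lights still on: 9

Answer: no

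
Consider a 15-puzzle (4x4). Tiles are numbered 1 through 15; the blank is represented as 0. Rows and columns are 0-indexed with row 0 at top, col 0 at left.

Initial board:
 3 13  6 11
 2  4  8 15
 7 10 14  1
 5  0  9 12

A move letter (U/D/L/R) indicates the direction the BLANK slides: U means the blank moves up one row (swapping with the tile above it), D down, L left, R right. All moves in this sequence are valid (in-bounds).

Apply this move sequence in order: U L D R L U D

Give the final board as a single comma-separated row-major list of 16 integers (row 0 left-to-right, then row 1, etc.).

After move 1 (U):
 3 13  6 11
 2  4  8 15
 7  0 14  1
 5 10  9 12

After move 2 (L):
 3 13  6 11
 2  4  8 15
 0  7 14  1
 5 10  9 12

After move 3 (D):
 3 13  6 11
 2  4  8 15
 5  7 14  1
 0 10  9 12

After move 4 (R):
 3 13  6 11
 2  4  8 15
 5  7 14  1
10  0  9 12

After move 5 (L):
 3 13  6 11
 2  4  8 15
 5  7 14  1
 0 10  9 12

After move 6 (U):
 3 13  6 11
 2  4  8 15
 0  7 14  1
 5 10  9 12

After move 7 (D):
 3 13  6 11
 2  4  8 15
 5  7 14  1
 0 10  9 12

Answer: 3, 13, 6, 11, 2, 4, 8, 15, 5, 7, 14, 1, 0, 10, 9, 12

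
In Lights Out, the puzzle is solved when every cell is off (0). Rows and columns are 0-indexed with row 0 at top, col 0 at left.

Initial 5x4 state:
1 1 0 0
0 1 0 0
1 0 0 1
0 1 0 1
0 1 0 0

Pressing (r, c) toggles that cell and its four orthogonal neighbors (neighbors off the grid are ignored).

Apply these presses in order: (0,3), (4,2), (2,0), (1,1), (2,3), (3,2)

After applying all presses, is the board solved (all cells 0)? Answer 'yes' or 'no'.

Answer: no

Derivation:
After press 1 at (0,3):
1 1 1 1
0 1 0 1
1 0 0 1
0 1 0 1
0 1 0 0

After press 2 at (4,2):
1 1 1 1
0 1 0 1
1 0 0 1
0 1 1 1
0 0 1 1

After press 3 at (2,0):
1 1 1 1
1 1 0 1
0 1 0 1
1 1 1 1
0 0 1 1

After press 4 at (1,1):
1 0 1 1
0 0 1 1
0 0 0 1
1 1 1 1
0 0 1 1

After press 5 at (2,3):
1 0 1 1
0 0 1 0
0 0 1 0
1 1 1 0
0 0 1 1

After press 6 at (3,2):
1 0 1 1
0 0 1 0
0 0 0 0
1 0 0 1
0 0 0 1

Lights still on: 7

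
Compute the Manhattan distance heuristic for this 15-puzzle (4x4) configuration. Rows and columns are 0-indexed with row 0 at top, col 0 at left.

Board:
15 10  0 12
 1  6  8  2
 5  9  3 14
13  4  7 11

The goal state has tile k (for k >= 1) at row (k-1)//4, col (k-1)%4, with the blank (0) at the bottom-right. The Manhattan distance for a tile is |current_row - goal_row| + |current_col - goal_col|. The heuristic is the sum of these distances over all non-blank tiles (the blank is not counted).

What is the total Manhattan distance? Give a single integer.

Tile 15: (0,0)->(3,2) = 5
Tile 10: (0,1)->(2,1) = 2
Tile 12: (0,3)->(2,3) = 2
Tile 1: (1,0)->(0,0) = 1
Tile 6: (1,1)->(1,1) = 0
Tile 8: (1,2)->(1,3) = 1
Tile 2: (1,3)->(0,1) = 3
Tile 5: (2,0)->(1,0) = 1
Tile 9: (2,1)->(2,0) = 1
Tile 3: (2,2)->(0,2) = 2
Tile 14: (2,3)->(3,1) = 3
Tile 13: (3,0)->(3,0) = 0
Tile 4: (3,1)->(0,3) = 5
Tile 7: (3,2)->(1,2) = 2
Tile 11: (3,3)->(2,2) = 2
Sum: 5 + 2 + 2 + 1 + 0 + 1 + 3 + 1 + 1 + 2 + 3 + 0 + 5 + 2 + 2 = 30

Answer: 30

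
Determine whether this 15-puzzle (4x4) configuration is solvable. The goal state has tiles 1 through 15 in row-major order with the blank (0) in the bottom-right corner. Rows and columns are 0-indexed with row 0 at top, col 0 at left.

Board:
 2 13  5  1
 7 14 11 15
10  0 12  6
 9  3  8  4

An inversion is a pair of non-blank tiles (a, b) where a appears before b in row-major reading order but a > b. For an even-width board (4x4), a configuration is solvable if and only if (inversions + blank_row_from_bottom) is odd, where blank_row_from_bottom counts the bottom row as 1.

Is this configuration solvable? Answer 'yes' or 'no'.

Inversions: 55
Blank is in row 2 (0-indexed from top), which is row 2 counting from the bottom (bottom = 1).
55 + 2 = 57, which is odd, so the puzzle is solvable.

Answer: yes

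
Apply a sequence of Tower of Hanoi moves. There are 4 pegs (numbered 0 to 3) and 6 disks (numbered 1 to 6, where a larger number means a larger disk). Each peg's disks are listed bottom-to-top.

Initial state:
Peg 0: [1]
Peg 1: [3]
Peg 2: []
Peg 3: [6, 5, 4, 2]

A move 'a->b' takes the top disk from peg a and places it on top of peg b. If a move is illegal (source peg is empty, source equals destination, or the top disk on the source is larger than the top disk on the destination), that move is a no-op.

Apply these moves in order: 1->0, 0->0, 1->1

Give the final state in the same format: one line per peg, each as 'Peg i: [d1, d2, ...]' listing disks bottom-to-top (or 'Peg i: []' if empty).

Answer: Peg 0: [1]
Peg 1: [3]
Peg 2: []
Peg 3: [6, 5, 4, 2]

Derivation:
After move 1 (1->0):
Peg 0: [1]
Peg 1: [3]
Peg 2: []
Peg 3: [6, 5, 4, 2]

After move 2 (0->0):
Peg 0: [1]
Peg 1: [3]
Peg 2: []
Peg 3: [6, 5, 4, 2]

After move 3 (1->1):
Peg 0: [1]
Peg 1: [3]
Peg 2: []
Peg 3: [6, 5, 4, 2]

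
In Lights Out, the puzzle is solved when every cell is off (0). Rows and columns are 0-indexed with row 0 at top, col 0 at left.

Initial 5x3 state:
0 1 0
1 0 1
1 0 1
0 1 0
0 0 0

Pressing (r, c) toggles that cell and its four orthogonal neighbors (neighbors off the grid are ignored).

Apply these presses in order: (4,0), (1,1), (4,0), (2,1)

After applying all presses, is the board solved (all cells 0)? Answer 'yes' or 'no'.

After press 1 at (4,0):
0 1 0
1 0 1
1 0 1
1 1 0
1 1 0

After press 2 at (1,1):
0 0 0
0 1 0
1 1 1
1 1 0
1 1 0

After press 3 at (4,0):
0 0 0
0 1 0
1 1 1
0 1 0
0 0 0

After press 4 at (2,1):
0 0 0
0 0 0
0 0 0
0 0 0
0 0 0

Lights still on: 0

Answer: yes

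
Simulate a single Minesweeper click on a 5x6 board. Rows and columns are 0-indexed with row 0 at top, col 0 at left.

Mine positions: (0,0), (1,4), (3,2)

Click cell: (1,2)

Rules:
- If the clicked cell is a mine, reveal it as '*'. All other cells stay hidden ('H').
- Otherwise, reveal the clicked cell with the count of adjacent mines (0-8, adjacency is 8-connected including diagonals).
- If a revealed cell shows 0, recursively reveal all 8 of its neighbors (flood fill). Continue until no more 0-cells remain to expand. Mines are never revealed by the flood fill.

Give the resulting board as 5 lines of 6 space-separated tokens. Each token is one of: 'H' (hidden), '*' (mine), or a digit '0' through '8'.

H 1 0 1 H H
H 1 0 1 H H
H 1 1 2 H H
H H H H H H
H H H H H H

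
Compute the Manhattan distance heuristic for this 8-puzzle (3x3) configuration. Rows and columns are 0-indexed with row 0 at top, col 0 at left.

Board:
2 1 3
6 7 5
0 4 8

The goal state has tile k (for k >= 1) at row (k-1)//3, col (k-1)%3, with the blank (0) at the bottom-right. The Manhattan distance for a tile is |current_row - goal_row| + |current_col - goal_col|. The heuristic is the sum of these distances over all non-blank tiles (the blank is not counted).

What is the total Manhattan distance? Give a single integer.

Tile 2: at (0,0), goal (0,1), distance |0-0|+|0-1| = 1
Tile 1: at (0,1), goal (0,0), distance |0-0|+|1-0| = 1
Tile 3: at (0,2), goal (0,2), distance |0-0|+|2-2| = 0
Tile 6: at (1,0), goal (1,2), distance |1-1|+|0-2| = 2
Tile 7: at (1,1), goal (2,0), distance |1-2|+|1-0| = 2
Tile 5: at (1,2), goal (1,1), distance |1-1|+|2-1| = 1
Tile 4: at (2,1), goal (1,0), distance |2-1|+|1-0| = 2
Tile 8: at (2,2), goal (2,1), distance |2-2|+|2-1| = 1
Sum: 1 + 1 + 0 + 2 + 2 + 1 + 2 + 1 = 10

Answer: 10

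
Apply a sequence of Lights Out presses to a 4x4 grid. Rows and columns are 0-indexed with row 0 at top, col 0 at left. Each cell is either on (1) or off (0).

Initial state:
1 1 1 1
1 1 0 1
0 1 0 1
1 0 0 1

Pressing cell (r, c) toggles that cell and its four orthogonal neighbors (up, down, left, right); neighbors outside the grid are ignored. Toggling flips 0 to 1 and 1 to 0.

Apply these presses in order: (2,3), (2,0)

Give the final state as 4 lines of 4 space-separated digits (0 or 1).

After press 1 at (2,3):
1 1 1 1
1 1 0 0
0 1 1 0
1 0 0 0

After press 2 at (2,0):
1 1 1 1
0 1 0 0
1 0 1 0
0 0 0 0

Answer: 1 1 1 1
0 1 0 0
1 0 1 0
0 0 0 0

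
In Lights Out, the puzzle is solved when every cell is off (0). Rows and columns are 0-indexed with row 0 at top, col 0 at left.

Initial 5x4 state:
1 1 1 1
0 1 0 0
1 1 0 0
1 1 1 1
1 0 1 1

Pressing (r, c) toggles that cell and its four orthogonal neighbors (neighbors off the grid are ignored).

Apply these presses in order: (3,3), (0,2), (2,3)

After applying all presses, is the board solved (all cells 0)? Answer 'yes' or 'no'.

After press 1 at (3,3):
1 1 1 1
0 1 0 0
1 1 0 1
1 1 0 0
1 0 1 0

After press 2 at (0,2):
1 0 0 0
0 1 1 0
1 1 0 1
1 1 0 0
1 0 1 0

After press 3 at (2,3):
1 0 0 0
0 1 1 1
1 1 1 0
1 1 0 1
1 0 1 0

Lights still on: 12

Answer: no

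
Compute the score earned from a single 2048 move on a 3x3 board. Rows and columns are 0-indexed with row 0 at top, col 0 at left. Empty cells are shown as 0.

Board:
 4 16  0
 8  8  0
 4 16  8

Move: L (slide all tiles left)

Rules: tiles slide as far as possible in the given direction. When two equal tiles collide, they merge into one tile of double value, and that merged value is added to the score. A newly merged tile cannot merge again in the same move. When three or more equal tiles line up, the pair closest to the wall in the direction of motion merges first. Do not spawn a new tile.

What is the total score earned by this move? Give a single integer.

Answer: 16

Derivation:
Slide left:
row 0: [4, 16, 0] -> [4, 16, 0]  score +0 (running 0)
row 1: [8, 8, 0] -> [16, 0, 0]  score +16 (running 16)
row 2: [4, 16, 8] -> [4, 16, 8]  score +0 (running 16)
Board after move:
 4 16  0
16  0  0
 4 16  8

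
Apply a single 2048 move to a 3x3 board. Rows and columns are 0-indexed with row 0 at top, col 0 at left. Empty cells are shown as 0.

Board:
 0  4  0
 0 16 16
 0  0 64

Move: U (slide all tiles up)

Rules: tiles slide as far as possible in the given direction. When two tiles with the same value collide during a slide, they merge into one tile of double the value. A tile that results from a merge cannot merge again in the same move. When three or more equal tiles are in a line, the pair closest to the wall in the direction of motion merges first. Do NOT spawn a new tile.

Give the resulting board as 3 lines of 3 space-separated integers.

Answer:  0  4 16
 0 16 64
 0  0  0

Derivation:
Slide up:
col 0: [0, 0, 0] -> [0, 0, 0]
col 1: [4, 16, 0] -> [4, 16, 0]
col 2: [0, 16, 64] -> [16, 64, 0]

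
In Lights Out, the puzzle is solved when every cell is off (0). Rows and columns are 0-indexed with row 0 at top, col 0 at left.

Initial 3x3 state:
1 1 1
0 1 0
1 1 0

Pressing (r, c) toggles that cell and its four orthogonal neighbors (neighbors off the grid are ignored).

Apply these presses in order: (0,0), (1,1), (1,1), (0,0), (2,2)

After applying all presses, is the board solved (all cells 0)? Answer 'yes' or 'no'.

Answer: no

Derivation:
After press 1 at (0,0):
0 0 1
1 1 0
1 1 0

After press 2 at (1,1):
0 1 1
0 0 1
1 0 0

After press 3 at (1,1):
0 0 1
1 1 0
1 1 0

After press 4 at (0,0):
1 1 1
0 1 0
1 1 0

After press 5 at (2,2):
1 1 1
0 1 1
1 0 1

Lights still on: 7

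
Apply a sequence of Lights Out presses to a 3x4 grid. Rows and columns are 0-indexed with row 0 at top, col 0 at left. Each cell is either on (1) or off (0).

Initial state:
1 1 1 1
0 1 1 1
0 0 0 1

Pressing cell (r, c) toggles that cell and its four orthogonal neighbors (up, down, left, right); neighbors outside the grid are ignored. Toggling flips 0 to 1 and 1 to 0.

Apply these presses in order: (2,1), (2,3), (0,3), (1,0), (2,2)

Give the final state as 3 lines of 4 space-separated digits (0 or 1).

Answer: 0 1 0 0
1 1 0 1
0 0 1 1

Derivation:
After press 1 at (2,1):
1 1 1 1
0 0 1 1
1 1 1 1

After press 2 at (2,3):
1 1 1 1
0 0 1 0
1 1 0 0

After press 3 at (0,3):
1 1 0 0
0 0 1 1
1 1 0 0

After press 4 at (1,0):
0 1 0 0
1 1 1 1
0 1 0 0

After press 5 at (2,2):
0 1 0 0
1 1 0 1
0 0 1 1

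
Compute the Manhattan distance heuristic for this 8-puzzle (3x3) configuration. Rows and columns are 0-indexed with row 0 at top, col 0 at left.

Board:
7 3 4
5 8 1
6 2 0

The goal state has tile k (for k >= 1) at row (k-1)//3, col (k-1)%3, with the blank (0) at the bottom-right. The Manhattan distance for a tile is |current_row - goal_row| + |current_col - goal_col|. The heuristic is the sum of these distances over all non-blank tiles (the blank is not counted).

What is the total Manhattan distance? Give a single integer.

Tile 7: (0,0)->(2,0) = 2
Tile 3: (0,1)->(0,2) = 1
Tile 4: (0,2)->(1,0) = 3
Tile 5: (1,0)->(1,1) = 1
Tile 8: (1,1)->(2,1) = 1
Tile 1: (1,2)->(0,0) = 3
Tile 6: (2,0)->(1,2) = 3
Tile 2: (2,1)->(0,1) = 2
Sum: 2 + 1 + 3 + 1 + 1 + 3 + 3 + 2 = 16

Answer: 16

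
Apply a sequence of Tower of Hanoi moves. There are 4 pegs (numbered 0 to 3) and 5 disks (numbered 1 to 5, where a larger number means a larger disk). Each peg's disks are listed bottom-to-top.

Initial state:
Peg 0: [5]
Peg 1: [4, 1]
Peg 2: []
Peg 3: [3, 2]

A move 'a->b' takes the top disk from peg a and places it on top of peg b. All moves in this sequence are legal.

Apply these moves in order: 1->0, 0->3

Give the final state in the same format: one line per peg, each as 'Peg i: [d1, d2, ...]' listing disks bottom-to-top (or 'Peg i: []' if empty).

After move 1 (1->0):
Peg 0: [5, 1]
Peg 1: [4]
Peg 2: []
Peg 3: [3, 2]

After move 2 (0->3):
Peg 0: [5]
Peg 1: [4]
Peg 2: []
Peg 3: [3, 2, 1]

Answer: Peg 0: [5]
Peg 1: [4]
Peg 2: []
Peg 3: [3, 2, 1]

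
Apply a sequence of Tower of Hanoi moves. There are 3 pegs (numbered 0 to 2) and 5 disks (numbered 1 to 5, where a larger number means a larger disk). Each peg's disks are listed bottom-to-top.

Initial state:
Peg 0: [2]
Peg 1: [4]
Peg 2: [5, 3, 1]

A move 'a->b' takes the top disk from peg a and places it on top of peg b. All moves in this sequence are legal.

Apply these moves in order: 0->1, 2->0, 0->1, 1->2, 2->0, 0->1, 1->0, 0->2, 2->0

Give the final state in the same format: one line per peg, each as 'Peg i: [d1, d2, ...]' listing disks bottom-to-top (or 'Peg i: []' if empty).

After move 1 (0->1):
Peg 0: []
Peg 1: [4, 2]
Peg 2: [5, 3, 1]

After move 2 (2->0):
Peg 0: [1]
Peg 1: [4, 2]
Peg 2: [5, 3]

After move 3 (0->1):
Peg 0: []
Peg 1: [4, 2, 1]
Peg 2: [5, 3]

After move 4 (1->2):
Peg 0: []
Peg 1: [4, 2]
Peg 2: [5, 3, 1]

After move 5 (2->0):
Peg 0: [1]
Peg 1: [4, 2]
Peg 2: [5, 3]

After move 6 (0->1):
Peg 0: []
Peg 1: [4, 2, 1]
Peg 2: [5, 3]

After move 7 (1->0):
Peg 0: [1]
Peg 1: [4, 2]
Peg 2: [5, 3]

After move 8 (0->2):
Peg 0: []
Peg 1: [4, 2]
Peg 2: [5, 3, 1]

After move 9 (2->0):
Peg 0: [1]
Peg 1: [4, 2]
Peg 2: [5, 3]

Answer: Peg 0: [1]
Peg 1: [4, 2]
Peg 2: [5, 3]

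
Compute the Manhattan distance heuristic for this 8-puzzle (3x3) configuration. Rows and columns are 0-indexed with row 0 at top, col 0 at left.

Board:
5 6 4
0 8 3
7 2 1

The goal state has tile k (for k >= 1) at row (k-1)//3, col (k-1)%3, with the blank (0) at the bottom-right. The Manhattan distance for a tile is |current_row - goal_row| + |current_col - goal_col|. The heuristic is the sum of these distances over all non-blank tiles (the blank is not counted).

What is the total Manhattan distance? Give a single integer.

Answer: 15

Derivation:
Tile 5: at (0,0), goal (1,1), distance |0-1|+|0-1| = 2
Tile 6: at (0,1), goal (1,2), distance |0-1|+|1-2| = 2
Tile 4: at (0,2), goal (1,0), distance |0-1|+|2-0| = 3
Tile 8: at (1,1), goal (2,1), distance |1-2|+|1-1| = 1
Tile 3: at (1,2), goal (0,2), distance |1-0|+|2-2| = 1
Tile 7: at (2,0), goal (2,0), distance |2-2|+|0-0| = 0
Tile 2: at (2,1), goal (0,1), distance |2-0|+|1-1| = 2
Tile 1: at (2,2), goal (0,0), distance |2-0|+|2-0| = 4
Sum: 2 + 2 + 3 + 1 + 1 + 0 + 2 + 4 = 15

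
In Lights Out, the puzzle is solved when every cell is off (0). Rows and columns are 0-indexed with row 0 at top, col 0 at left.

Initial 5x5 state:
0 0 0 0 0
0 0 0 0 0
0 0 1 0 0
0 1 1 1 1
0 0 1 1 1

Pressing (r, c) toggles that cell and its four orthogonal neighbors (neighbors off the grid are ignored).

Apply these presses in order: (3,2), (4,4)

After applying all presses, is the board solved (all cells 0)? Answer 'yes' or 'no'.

After press 1 at (3,2):
0 0 0 0 0
0 0 0 0 0
0 0 0 0 0
0 0 0 0 1
0 0 0 1 1

After press 2 at (4,4):
0 0 0 0 0
0 0 0 0 0
0 0 0 0 0
0 0 0 0 0
0 0 0 0 0

Lights still on: 0

Answer: yes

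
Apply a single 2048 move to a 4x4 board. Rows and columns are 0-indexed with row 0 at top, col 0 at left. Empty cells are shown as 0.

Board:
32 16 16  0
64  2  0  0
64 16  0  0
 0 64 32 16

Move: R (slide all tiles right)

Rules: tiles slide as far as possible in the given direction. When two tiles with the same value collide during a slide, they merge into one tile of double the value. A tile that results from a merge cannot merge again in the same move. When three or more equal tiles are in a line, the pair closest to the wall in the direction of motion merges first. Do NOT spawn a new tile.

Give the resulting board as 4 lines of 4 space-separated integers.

Answer:  0  0 32 32
 0  0 64  2
 0  0 64 16
 0 64 32 16

Derivation:
Slide right:
row 0: [32, 16, 16, 0] -> [0, 0, 32, 32]
row 1: [64, 2, 0, 0] -> [0, 0, 64, 2]
row 2: [64, 16, 0, 0] -> [0, 0, 64, 16]
row 3: [0, 64, 32, 16] -> [0, 64, 32, 16]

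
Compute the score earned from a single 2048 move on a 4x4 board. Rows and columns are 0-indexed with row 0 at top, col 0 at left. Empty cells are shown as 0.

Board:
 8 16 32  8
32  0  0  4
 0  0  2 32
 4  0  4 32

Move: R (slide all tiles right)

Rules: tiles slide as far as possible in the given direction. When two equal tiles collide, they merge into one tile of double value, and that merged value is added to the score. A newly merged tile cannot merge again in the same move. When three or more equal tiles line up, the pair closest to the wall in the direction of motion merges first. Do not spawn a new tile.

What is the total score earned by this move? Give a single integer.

Answer: 8

Derivation:
Slide right:
row 0: [8, 16, 32, 8] -> [8, 16, 32, 8]  score +0 (running 0)
row 1: [32, 0, 0, 4] -> [0, 0, 32, 4]  score +0 (running 0)
row 2: [0, 0, 2, 32] -> [0, 0, 2, 32]  score +0 (running 0)
row 3: [4, 0, 4, 32] -> [0, 0, 8, 32]  score +8 (running 8)
Board after move:
 8 16 32  8
 0  0 32  4
 0  0  2 32
 0  0  8 32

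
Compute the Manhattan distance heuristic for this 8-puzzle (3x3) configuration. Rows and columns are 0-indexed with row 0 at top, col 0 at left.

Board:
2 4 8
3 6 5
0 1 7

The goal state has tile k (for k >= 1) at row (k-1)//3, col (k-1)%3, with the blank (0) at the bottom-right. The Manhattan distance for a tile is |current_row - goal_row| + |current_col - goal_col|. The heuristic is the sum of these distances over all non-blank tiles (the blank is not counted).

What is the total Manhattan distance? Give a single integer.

Tile 2: at (0,0), goal (0,1), distance |0-0|+|0-1| = 1
Tile 4: at (0,1), goal (1,0), distance |0-1|+|1-0| = 2
Tile 8: at (0,2), goal (2,1), distance |0-2|+|2-1| = 3
Tile 3: at (1,0), goal (0,2), distance |1-0|+|0-2| = 3
Tile 6: at (1,1), goal (1,2), distance |1-1|+|1-2| = 1
Tile 5: at (1,2), goal (1,1), distance |1-1|+|2-1| = 1
Tile 1: at (2,1), goal (0,0), distance |2-0|+|1-0| = 3
Tile 7: at (2,2), goal (2,0), distance |2-2|+|2-0| = 2
Sum: 1 + 2 + 3 + 3 + 1 + 1 + 3 + 2 = 16

Answer: 16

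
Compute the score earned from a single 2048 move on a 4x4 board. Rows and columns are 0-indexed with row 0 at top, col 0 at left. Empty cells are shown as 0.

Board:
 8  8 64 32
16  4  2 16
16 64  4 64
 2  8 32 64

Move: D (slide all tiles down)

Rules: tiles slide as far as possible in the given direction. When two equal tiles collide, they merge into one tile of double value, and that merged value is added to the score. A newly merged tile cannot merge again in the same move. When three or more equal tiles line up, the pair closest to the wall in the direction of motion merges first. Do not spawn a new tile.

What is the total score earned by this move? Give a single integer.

Answer: 160

Derivation:
Slide down:
col 0: [8, 16, 16, 2] -> [0, 8, 32, 2]  score +32 (running 32)
col 1: [8, 4, 64, 8] -> [8, 4, 64, 8]  score +0 (running 32)
col 2: [64, 2, 4, 32] -> [64, 2, 4, 32]  score +0 (running 32)
col 3: [32, 16, 64, 64] -> [0, 32, 16, 128]  score +128 (running 160)
Board after move:
  0   8  64   0
  8   4   2  32
 32  64   4  16
  2   8  32 128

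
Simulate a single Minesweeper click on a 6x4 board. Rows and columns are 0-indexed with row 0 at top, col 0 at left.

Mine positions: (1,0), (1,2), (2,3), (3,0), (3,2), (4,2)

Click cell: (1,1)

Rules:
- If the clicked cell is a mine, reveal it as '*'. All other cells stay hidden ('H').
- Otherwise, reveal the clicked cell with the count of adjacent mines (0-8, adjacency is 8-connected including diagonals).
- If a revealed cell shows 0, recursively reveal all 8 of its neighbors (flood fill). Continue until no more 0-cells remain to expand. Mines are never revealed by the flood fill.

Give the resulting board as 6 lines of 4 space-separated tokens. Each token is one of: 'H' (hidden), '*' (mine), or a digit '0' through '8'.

H H H H
H 2 H H
H H H H
H H H H
H H H H
H H H H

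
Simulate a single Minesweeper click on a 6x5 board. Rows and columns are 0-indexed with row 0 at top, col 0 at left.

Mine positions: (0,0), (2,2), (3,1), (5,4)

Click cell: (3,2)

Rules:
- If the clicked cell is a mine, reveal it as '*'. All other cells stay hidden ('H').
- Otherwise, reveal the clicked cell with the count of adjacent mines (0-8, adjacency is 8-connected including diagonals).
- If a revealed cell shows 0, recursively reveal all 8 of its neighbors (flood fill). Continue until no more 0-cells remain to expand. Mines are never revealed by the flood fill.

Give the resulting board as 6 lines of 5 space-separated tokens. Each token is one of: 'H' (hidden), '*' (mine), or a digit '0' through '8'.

H H H H H
H H H H H
H H H H H
H H 2 H H
H H H H H
H H H H H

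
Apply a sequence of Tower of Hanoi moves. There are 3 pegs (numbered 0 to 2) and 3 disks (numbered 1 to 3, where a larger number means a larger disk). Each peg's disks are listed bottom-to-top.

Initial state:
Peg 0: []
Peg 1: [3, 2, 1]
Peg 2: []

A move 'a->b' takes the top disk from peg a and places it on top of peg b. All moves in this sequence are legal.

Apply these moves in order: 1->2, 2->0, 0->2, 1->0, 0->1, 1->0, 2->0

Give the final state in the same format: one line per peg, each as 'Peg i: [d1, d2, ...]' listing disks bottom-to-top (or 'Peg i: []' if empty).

After move 1 (1->2):
Peg 0: []
Peg 1: [3, 2]
Peg 2: [1]

After move 2 (2->0):
Peg 0: [1]
Peg 1: [3, 2]
Peg 2: []

After move 3 (0->2):
Peg 0: []
Peg 1: [3, 2]
Peg 2: [1]

After move 4 (1->0):
Peg 0: [2]
Peg 1: [3]
Peg 2: [1]

After move 5 (0->1):
Peg 0: []
Peg 1: [3, 2]
Peg 2: [1]

After move 6 (1->0):
Peg 0: [2]
Peg 1: [3]
Peg 2: [1]

After move 7 (2->0):
Peg 0: [2, 1]
Peg 1: [3]
Peg 2: []

Answer: Peg 0: [2, 1]
Peg 1: [3]
Peg 2: []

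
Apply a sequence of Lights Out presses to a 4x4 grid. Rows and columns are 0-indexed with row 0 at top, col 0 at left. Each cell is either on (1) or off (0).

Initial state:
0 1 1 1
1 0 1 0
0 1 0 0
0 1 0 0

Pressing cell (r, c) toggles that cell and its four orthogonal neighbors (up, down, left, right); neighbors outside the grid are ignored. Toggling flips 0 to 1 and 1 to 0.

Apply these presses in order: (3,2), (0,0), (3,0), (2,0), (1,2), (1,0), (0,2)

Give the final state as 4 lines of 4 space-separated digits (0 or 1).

Answer: 0 1 1 0
0 0 1 1
1 0 0 0
0 1 1 1

Derivation:
After press 1 at (3,2):
0 1 1 1
1 0 1 0
0 1 1 0
0 0 1 1

After press 2 at (0,0):
1 0 1 1
0 0 1 0
0 1 1 0
0 0 1 1

After press 3 at (3,0):
1 0 1 1
0 0 1 0
1 1 1 0
1 1 1 1

After press 4 at (2,0):
1 0 1 1
1 0 1 0
0 0 1 0
0 1 1 1

After press 5 at (1,2):
1 0 0 1
1 1 0 1
0 0 0 0
0 1 1 1

After press 6 at (1,0):
0 0 0 1
0 0 0 1
1 0 0 0
0 1 1 1

After press 7 at (0,2):
0 1 1 0
0 0 1 1
1 0 0 0
0 1 1 1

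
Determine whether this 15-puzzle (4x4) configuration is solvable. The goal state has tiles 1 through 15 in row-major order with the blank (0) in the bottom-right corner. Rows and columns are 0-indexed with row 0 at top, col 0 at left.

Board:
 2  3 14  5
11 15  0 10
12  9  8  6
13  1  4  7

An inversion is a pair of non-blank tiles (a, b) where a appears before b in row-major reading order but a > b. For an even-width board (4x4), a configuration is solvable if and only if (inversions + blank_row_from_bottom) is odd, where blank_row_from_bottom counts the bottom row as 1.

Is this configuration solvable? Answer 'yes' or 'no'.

Answer: no

Derivation:
Inversions: 57
Blank is in row 1 (0-indexed from top), which is row 3 counting from the bottom (bottom = 1).
57 + 3 = 60, which is even, so the puzzle is not solvable.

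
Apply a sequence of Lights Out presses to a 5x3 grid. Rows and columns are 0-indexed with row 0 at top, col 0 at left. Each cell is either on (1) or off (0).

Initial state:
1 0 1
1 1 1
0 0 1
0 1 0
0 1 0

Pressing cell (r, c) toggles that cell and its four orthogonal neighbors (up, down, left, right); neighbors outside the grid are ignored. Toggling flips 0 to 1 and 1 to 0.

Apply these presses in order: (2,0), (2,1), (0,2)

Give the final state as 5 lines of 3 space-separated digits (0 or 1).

After press 1 at (2,0):
1 0 1
0 1 1
1 1 1
1 1 0
0 1 0

After press 2 at (2,1):
1 0 1
0 0 1
0 0 0
1 0 0
0 1 0

After press 3 at (0,2):
1 1 0
0 0 0
0 0 0
1 0 0
0 1 0

Answer: 1 1 0
0 0 0
0 0 0
1 0 0
0 1 0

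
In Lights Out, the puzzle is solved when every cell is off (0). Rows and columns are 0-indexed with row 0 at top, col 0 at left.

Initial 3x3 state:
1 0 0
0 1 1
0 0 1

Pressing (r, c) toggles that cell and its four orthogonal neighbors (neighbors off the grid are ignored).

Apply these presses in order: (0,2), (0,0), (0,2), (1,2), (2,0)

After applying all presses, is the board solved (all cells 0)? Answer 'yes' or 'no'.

Answer: no

Derivation:
After press 1 at (0,2):
1 1 1
0 1 0
0 0 1

After press 2 at (0,0):
0 0 1
1 1 0
0 0 1

After press 3 at (0,2):
0 1 0
1 1 1
0 0 1

After press 4 at (1,2):
0 1 1
1 0 0
0 0 0

After press 5 at (2,0):
0 1 1
0 0 0
1 1 0

Lights still on: 4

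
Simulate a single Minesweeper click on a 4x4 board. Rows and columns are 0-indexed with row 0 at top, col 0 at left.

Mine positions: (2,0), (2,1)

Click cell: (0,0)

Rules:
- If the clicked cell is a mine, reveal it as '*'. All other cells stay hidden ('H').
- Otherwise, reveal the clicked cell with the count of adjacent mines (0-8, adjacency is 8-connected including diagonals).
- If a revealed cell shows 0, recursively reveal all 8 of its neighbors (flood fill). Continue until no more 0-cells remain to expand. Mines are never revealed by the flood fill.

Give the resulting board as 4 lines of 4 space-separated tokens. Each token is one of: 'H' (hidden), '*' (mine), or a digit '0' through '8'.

0 0 0 0
2 2 1 0
H H 1 0
H H 1 0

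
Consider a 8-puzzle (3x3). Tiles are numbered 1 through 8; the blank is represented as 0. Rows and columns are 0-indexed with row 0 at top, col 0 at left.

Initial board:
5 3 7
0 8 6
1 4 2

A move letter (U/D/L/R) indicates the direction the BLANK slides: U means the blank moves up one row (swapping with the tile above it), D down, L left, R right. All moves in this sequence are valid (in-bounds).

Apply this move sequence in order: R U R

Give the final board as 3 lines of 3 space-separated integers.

Answer: 5 7 0
8 3 6
1 4 2

Derivation:
After move 1 (R):
5 3 7
8 0 6
1 4 2

After move 2 (U):
5 0 7
8 3 6
1 4 2

After move 3 (R):
5 7 0
8 3 6
1 4 2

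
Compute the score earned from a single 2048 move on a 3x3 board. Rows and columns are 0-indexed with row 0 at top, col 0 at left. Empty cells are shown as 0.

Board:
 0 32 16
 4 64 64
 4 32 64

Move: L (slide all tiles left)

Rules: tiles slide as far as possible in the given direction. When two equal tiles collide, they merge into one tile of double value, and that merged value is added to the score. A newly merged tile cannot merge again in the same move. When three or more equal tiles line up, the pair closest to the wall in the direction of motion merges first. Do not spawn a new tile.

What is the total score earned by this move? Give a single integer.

Answer: 128

Derivation:
Slide left:
row 0: [0, 32, 16] -> [32, 16, 0]  score +0 (running 0)
row 1: [4, 64, 64] -> [4, 128, 0]  score +128 (running 128)
row 2: [4, 32, 64] -> [4, 32, 64]  score +0 (running 128)
Board after move:
 32  16   0
  4 128   0
  4  32  64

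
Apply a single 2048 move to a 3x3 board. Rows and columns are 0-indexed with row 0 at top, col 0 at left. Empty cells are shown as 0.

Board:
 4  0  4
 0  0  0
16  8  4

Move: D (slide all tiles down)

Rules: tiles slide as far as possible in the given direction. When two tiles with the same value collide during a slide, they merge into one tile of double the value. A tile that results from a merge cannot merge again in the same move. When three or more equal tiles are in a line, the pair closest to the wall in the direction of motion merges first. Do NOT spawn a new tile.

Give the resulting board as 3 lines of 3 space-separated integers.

Slide down:
col 0: [4, 0, 16] -> [0, 4, 16]
col 1: [0, 0, 8] -> [0, 0, 8]
col 2: [4, 0, 4] -> [0, 0, 8]

Answer:  0  0  0
 4  0  0
16  8  8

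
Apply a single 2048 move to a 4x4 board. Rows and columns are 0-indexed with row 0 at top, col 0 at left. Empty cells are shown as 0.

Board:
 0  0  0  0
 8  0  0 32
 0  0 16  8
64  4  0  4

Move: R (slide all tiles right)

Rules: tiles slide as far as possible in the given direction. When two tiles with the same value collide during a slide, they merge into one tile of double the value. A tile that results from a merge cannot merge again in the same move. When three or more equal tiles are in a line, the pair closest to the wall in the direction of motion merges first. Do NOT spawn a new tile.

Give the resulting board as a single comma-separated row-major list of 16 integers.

Slide right:
row 0: [0, 0, 0, 0] -> [0, 0, 0, 0]
row 1: [8, 0, 0, 32] -> [0, 0, 8, 32]
row 2: [0, 0, 16, 8] -> [0, 0, 16, 8]
row 3: [64, 4, 0, 4] -> [0, 0, 64, 8]

Answer: 0, 0, 0, 0, 0, 0, 8, 32, 0, 0, 16, 8, 0, 0, 64, 8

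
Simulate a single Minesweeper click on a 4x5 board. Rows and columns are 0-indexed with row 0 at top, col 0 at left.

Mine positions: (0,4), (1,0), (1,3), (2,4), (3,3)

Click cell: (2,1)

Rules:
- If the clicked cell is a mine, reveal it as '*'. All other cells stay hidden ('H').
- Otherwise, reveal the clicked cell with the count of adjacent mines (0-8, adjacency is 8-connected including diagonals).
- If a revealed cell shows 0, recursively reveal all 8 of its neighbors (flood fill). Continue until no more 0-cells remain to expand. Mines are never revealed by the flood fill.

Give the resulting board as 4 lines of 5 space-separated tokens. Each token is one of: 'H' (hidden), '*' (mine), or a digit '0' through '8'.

H H H H H
H H H H H
H 1 H H H
H H H H H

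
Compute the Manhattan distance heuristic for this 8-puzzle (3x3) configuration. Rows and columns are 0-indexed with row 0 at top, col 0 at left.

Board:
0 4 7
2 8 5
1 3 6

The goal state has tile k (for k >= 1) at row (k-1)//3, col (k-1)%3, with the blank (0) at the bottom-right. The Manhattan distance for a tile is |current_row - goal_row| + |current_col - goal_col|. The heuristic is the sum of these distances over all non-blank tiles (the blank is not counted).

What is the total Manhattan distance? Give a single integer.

Answer: 16

Derivation:
Tile 4: at (0,1), goal (1,0), distance |0-1|+|1-0| = 2
Tile 7: at (0,2), goal (2,0), distance |0-2|+|2-0| = 4
Tile 2: at (1,0), goal (0,1), distance |1-0|+|0-1| = 2
Tile 8: at (1,1), goal (2,1), distance |1-2|+|1-1| = 1
Tile 5: at (1,2), goal (1,1), distance |1-1|+|2-1| = 1
Tile 1: at (2,0), goal (0,0), distance |2-0|+|0-0| = 2
Tile 3: at (2,1), goal (0,2), distance |2-0|+|1-2| = 3
Tile 6: at (2,2), goal (1,2), distance |2-1|+|2-2| = 1
Sum: 2 + 4 + 2 + 1 + 1 + 2 + 3 + 1 = 16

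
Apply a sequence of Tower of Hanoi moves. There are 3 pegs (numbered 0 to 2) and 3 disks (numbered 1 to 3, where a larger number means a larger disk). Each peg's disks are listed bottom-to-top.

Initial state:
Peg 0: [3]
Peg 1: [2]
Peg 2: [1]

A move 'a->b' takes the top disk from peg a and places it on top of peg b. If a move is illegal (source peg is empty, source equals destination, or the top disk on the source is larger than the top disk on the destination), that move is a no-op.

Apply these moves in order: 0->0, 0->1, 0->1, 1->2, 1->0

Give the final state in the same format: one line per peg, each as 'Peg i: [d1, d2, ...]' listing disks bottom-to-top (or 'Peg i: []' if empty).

Answer: Peg 0: [3, 2]
Peg 1: []
Peg 2: [1]

Derivation:
After move 1 (0->0):
Peg 0: [3]
Peg 1: [2]
Peg 2: [1]

After move 2 (0->1):
Peg 0: [3]
Peg 1: [2]
Peg 2: [1]

After move 3 (0->1):
Peg 0: [3]
Peg 1: [2]
Peg 2: [1]

After move 4 (1->2):
Peg 0: [3]
Peg 1: [2]
Peg 2: [1]

After move 5 (1->0):
Peg 0: [3, 2]
Peg 1: []
Peg 2: [1]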